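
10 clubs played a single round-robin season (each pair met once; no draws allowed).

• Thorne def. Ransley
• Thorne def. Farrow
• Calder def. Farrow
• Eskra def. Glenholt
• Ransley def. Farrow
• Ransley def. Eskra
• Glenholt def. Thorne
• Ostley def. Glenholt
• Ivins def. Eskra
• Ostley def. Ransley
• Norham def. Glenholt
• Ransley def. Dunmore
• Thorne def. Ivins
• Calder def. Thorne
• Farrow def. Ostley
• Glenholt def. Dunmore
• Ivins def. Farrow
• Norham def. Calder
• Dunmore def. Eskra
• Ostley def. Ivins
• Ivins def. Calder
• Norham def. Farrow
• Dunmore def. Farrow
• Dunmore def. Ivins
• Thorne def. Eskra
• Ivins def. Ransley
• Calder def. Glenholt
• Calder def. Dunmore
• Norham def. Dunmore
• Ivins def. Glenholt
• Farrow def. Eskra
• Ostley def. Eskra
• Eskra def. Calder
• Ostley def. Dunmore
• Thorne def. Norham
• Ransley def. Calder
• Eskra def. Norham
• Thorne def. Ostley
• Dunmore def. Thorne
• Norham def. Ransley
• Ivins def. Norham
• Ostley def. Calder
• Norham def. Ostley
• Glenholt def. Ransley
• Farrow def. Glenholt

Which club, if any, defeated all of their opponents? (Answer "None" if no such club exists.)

Highest win total is Thorne with 6 (out of 9 possible).
Thorne lost to Glenholt, Dunmore, Calder, so no club went undefeated.

None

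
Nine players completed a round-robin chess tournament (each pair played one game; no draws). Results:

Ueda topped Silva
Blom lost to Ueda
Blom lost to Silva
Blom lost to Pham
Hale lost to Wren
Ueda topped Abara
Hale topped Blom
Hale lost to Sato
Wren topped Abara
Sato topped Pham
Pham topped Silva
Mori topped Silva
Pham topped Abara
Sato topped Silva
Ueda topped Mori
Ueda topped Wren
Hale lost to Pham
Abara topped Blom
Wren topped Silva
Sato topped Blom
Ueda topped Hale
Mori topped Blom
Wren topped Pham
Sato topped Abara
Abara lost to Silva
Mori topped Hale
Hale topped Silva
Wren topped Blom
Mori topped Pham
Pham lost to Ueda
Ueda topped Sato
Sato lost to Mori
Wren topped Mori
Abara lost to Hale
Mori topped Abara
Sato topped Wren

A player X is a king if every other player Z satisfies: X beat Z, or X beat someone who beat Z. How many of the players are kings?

1

Ueda reaches everyone (king).
Silva cannot reach Ueda, Hale, Mori, Wren, Sato, Pham in two steps.
Hale cannot reach Ueda, Mori, Wren, Sato, Pham in two steps.
Mori cannot reach Ueda in two steps.
Wren cannot reach Ueda in two steps.
Sato cannot reach Ueda in two steps.
Abara cannot reach Ueda, Silva, Hale, Mori, Wren, Sato, Pham in two steps.
Pham cannot reach Ueda, Mori, Wren, Sato in two steps.
Blom cannot reach Ueda, Silva, Hale, Mori, Wren, Sato, Abara, Pham in two steps.
Kings: Ueda — 1.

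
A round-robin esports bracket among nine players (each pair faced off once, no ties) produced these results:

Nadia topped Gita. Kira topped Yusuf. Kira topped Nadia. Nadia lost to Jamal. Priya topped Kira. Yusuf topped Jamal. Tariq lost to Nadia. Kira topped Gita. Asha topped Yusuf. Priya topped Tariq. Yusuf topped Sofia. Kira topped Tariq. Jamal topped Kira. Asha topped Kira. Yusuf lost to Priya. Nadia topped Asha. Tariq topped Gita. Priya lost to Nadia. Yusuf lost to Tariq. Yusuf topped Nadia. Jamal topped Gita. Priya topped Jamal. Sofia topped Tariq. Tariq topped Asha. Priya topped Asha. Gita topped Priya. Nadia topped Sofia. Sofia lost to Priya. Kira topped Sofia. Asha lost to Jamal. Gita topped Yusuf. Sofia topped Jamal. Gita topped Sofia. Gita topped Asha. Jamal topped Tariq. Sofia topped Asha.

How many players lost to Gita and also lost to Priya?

Gita beat: Priya, Sofia, Asha, Yusuf.
Priya beat: Tariq, Kira, Sofia, Asha, Jamal, Yusuf.
Both beat: Sofia, Asha, Yusuf — 3.

3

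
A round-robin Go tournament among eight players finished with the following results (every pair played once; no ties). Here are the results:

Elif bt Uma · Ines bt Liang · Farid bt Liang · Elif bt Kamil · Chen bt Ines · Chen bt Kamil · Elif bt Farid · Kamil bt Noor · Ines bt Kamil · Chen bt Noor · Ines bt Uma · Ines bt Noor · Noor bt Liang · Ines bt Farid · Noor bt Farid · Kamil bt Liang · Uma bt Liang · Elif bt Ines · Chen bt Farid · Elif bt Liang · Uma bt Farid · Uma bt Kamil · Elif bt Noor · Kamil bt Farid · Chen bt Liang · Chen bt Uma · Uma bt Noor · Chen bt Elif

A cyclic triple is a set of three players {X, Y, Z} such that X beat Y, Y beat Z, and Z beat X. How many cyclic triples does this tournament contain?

0

Win totals: Kamil 3, Farid 1, Elif 6, Uma 4, Chen 7, Liang 0, Noor 2, Ines 5.
A player with w wins dominates both others in C(w,2) triples; summing gives 3 + 0 + 15 + 6 + 21 + 0 + 1 + 10 = 56 transitive triples.
Total triples C(8,3) = 56, so cyclic triples = 56 − 56 = 0.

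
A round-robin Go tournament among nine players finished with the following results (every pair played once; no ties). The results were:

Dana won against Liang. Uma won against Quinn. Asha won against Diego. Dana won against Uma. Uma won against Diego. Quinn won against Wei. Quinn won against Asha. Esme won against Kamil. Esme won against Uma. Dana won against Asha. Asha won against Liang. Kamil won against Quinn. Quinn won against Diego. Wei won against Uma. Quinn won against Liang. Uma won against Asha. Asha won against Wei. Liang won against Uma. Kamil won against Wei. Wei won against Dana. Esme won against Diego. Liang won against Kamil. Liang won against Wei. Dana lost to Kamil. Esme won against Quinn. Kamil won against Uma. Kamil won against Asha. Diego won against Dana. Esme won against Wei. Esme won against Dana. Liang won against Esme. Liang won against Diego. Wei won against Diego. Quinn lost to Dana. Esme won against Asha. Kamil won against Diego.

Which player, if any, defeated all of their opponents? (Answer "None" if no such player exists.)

Highest win total is Esme with 7 (out of 8 possible).
Esme lost to Liang, so no player went undefeated.

None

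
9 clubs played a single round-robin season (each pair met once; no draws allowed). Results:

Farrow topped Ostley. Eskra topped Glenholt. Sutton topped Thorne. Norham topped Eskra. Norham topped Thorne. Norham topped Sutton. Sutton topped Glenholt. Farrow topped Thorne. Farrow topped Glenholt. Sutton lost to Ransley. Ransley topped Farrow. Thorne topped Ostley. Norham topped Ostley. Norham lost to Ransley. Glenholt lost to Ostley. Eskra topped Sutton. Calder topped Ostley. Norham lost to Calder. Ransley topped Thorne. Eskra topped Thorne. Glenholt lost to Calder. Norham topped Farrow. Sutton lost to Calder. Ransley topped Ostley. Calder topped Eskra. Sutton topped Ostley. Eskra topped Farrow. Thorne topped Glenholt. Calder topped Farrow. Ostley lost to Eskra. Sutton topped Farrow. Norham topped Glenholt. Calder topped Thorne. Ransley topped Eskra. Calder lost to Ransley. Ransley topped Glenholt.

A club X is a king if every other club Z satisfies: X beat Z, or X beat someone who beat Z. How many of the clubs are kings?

1

Eskra cannot reach Calder, Ransley, Norham in two steps.
Glenholt cannot reach Eskra, Ostley, Calder, Farrow, Sutton, Ransley, Thorne, Norham in two steps.
Ostley cannot reach Eskra, Calder, Farrow, Sutton, Ransley, Thorne, Norham in two steps.
Calder cannot reach Ransley in two steps.
Farrow cannot reach Eskra, Calder, Sutton, Ransley, Norham in two steps.
Sutton cannot reach Eskra, Calder, Ransley, Norham in two steps.
Ransley reaches everyone (king).
Thorne cannot reach Eskra, Calder, Farrow, Sutton, Ransley, Norham in two steps.
Norham cannot reach Calder, Ransley in two steps.
Kings: Ransley — 1.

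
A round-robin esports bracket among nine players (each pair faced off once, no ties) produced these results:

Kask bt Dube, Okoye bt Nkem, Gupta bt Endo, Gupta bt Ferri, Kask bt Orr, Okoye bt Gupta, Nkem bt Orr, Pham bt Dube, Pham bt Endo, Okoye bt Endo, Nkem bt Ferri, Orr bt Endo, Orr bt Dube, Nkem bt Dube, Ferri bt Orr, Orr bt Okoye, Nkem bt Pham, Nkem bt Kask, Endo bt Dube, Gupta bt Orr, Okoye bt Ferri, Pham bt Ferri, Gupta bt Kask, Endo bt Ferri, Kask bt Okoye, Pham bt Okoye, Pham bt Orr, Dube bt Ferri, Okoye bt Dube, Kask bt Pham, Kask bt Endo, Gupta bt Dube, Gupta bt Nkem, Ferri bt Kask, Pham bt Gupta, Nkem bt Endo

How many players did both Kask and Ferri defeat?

1

Kask beat: Okoye, Orr, Dube, Pham, Endo.
Ferri beat: Orr, Kask.
Both beat: Orr — 1.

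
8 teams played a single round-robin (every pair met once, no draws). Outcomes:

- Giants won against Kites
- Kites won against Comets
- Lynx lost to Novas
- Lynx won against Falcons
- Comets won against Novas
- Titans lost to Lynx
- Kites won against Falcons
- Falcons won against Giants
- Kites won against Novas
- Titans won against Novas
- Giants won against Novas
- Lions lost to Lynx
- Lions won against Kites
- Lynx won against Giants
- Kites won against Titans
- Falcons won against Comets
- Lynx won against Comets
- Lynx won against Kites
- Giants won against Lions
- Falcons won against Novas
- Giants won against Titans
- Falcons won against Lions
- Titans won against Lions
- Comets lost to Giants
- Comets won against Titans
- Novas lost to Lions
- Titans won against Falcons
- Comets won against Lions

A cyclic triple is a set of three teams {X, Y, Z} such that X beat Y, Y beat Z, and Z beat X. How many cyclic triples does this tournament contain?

Win totals: Falcons 4, Lynx 6, Kites 4, Lions 2, Titans 3, Novas 1, Comets 3, Giants 5.
A team with w wins dominates both others in C(w,2) triples; summing gives 6 + 15 + 6 + 1 + 3 + 0 + 3 + 10 = 44 transitive triples.
Total triples C(8,3) = 56, so cyclic triples = 56 − 44 = 12.

12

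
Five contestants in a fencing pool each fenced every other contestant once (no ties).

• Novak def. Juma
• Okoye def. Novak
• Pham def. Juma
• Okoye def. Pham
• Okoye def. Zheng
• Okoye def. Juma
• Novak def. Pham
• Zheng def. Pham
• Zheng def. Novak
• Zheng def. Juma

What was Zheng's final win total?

3

Zheng's results: beat Pham, Novak, Juma; lost to Okoye.
That is 3 wins.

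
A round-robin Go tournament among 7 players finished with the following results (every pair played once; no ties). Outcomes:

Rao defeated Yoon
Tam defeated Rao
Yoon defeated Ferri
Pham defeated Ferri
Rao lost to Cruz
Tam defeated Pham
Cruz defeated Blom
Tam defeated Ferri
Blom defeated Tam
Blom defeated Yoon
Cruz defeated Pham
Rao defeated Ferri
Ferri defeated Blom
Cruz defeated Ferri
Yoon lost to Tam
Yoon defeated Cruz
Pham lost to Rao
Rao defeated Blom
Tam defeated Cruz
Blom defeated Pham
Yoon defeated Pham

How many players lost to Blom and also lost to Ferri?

0

Blom beat: Tam, Pham, Yoon.
Ferri beat: Blom.
No one was beaten by both.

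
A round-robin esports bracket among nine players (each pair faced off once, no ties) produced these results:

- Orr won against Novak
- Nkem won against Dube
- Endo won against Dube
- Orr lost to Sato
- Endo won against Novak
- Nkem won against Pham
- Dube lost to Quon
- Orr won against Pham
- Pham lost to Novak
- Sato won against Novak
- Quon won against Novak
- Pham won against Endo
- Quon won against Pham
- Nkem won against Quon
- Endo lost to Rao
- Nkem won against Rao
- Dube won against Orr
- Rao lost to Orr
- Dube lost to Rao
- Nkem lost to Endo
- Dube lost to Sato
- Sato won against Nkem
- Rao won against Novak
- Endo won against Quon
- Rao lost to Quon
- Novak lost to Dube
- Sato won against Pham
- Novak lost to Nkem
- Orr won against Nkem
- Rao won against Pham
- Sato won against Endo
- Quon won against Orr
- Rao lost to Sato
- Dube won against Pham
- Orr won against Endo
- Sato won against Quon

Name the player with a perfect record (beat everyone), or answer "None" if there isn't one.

Sato

Sato has 8 wins out of 8 opponents — a perfect record.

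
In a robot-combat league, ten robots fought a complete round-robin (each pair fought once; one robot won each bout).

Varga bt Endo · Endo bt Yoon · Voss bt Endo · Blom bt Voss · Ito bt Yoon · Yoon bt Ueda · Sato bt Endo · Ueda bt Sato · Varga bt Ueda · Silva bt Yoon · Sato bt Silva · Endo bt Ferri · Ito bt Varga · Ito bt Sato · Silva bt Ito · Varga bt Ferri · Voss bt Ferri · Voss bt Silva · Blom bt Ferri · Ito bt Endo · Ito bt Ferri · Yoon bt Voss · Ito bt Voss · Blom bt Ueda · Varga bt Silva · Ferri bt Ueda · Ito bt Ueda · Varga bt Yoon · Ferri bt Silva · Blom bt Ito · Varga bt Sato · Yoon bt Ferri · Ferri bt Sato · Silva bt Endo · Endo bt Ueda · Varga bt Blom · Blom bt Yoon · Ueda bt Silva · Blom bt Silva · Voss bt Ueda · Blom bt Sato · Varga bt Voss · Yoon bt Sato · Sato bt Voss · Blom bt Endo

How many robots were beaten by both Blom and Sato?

Blom beat: Sato, Voss, Yoon, Ito, Ueda, Endo, Silva, Ferri.
Sato beat: Voss, Endo, Silva.
Both beat: Voss, Endo, Silva — 3.

3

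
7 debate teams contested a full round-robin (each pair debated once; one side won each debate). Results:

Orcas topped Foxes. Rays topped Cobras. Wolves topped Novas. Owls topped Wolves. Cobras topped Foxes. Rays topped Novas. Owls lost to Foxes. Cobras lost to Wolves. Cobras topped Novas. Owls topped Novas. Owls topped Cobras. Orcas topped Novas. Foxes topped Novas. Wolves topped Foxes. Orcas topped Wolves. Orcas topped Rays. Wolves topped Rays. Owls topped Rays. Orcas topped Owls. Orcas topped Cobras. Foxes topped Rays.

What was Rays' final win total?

2

Rays' results: beat Novas, Cobras; lost to Orcas, Owls, Foxes, Wolves.
That is 2 wins.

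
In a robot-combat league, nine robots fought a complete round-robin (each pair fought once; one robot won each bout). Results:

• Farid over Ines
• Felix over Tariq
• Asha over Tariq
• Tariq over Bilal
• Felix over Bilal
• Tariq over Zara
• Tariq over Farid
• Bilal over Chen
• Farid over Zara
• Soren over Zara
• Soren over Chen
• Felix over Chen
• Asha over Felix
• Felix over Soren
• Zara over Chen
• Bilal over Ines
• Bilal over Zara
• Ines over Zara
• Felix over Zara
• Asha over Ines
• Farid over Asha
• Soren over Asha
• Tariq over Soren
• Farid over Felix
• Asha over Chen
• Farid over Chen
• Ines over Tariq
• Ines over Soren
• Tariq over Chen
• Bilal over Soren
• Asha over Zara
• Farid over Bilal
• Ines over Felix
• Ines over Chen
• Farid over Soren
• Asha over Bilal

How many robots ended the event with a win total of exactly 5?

Win totals: Felix 5, Soren 3, Zara 1, Asha 6, Bilal 4, Ines 5, Chen 0, Tariq 5, Farid 7.
Exactly 5: Felix, Ines, Tariq — 3 robots.

3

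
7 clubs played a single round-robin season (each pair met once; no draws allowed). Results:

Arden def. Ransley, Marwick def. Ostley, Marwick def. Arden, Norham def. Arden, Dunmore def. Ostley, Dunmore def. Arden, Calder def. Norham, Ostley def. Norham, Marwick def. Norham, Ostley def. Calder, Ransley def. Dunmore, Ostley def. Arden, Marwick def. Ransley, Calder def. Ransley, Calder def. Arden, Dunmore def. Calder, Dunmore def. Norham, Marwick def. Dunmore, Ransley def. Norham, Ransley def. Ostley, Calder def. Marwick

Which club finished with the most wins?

Marwick

Win totals: Marwick 5, Arden 1, Ostley 3, Ransley 3, Calder 4, Norham 1, Dunmore 4.
Marwick leads with 5 wins (next highest: 4).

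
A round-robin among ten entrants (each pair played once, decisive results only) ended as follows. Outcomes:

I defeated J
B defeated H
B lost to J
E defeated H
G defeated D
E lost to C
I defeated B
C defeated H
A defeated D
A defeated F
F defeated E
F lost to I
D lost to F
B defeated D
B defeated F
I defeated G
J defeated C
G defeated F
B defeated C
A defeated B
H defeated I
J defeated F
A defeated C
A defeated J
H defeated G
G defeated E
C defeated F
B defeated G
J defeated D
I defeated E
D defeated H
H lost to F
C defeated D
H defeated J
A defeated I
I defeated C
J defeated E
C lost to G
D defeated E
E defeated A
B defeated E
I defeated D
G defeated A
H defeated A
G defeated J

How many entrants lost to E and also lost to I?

E beat: A, H.
I beat: B, C, D, E, F, G, J.
No one was beaten by both.

0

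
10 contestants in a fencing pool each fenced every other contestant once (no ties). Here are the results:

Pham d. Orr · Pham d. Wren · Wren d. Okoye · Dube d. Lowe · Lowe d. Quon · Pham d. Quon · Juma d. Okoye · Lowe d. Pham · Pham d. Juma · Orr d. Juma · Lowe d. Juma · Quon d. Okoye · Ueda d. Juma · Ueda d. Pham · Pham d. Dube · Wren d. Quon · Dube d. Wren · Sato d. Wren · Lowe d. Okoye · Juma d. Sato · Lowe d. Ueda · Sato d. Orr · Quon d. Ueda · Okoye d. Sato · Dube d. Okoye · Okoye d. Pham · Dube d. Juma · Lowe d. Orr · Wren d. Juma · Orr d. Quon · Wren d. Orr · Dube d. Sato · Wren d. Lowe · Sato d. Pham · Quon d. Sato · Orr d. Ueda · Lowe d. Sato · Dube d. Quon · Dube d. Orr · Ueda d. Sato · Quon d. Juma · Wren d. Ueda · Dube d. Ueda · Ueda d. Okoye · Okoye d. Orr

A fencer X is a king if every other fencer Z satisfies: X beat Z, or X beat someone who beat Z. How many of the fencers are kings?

Lowe reaches everyone (king).
Sato reaches everyone (king).
Pham reaches everyone (king).
Ueda cannot reach Lowe in two steps.
Dube reaches everyone (king).
Quon cannot reach Lowe, Dube in two steps.
Wren cannot reach Dube in two steps.
Orr cannot reach Lowe, Dube, Wren in two steps.
Juma cannot reach Lowe, Ueda, Dube, Quon in two steps.
Okoye cannot reach Lowe in two steps.
Kings: Lowe, Sato, Pham, Dube — 4.

4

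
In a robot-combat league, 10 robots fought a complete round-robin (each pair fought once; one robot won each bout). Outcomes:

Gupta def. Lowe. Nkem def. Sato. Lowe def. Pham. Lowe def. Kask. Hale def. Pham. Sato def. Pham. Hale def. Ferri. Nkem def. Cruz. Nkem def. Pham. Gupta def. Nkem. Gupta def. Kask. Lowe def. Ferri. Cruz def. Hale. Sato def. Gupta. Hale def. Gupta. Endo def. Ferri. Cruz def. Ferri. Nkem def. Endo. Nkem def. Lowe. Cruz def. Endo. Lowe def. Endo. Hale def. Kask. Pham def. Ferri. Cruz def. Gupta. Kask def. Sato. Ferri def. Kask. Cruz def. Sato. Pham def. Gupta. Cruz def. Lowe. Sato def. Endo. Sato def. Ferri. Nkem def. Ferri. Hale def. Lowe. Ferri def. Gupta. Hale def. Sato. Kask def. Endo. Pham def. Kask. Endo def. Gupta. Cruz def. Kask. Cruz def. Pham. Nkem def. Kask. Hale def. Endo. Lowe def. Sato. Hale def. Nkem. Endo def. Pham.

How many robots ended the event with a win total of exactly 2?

Win totals: Hale 8, Ferri 2, Pham 3, Nkem 7, Lowe 5, Kask 2, Cruz 8, Sato 4, Gupta 3, Endo 3.
Exactly 2: Ferri, Kask — 2 robots.

2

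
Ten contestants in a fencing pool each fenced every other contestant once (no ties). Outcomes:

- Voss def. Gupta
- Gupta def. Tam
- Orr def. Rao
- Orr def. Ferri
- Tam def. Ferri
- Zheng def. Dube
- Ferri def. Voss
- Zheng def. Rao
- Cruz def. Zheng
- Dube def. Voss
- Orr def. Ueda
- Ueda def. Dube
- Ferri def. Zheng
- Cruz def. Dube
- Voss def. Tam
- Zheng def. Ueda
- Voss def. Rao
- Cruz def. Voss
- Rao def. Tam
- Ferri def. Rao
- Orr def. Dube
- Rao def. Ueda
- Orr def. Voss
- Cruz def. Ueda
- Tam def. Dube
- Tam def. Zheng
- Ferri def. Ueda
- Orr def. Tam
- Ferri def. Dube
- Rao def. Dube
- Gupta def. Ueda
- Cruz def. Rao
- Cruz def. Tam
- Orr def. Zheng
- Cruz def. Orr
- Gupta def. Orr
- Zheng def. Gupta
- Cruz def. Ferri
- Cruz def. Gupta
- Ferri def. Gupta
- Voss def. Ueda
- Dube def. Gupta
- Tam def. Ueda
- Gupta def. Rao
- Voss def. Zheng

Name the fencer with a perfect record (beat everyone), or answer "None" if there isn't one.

Cruz has 9 wins out of 9 opponents — a perfect record.

Cruz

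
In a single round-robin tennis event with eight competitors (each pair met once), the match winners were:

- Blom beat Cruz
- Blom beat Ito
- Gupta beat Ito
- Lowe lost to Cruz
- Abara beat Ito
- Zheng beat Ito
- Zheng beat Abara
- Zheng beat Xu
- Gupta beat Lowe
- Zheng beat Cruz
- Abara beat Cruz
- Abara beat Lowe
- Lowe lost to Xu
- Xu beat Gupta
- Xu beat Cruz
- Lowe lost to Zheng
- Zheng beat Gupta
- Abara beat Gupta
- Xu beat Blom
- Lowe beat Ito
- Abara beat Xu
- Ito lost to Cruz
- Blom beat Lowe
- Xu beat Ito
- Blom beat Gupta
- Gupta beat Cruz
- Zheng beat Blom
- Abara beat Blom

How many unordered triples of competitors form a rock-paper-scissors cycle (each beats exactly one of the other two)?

0

Win totals: Xu 5, Gupta 3, Blom 4, Zheng 7, Lowe 1, Ito 0, Cruz 2, Abara 6.
A competitor with w wins dominates both others in C(w,2) triples; summing gives 10 + 3 + 6 + 21 + 0 + 0 + 1 + 15 = 56 transitive triples.
Total triples C(8,3) = 56, so cyclic triples = 56 − 56 = 0.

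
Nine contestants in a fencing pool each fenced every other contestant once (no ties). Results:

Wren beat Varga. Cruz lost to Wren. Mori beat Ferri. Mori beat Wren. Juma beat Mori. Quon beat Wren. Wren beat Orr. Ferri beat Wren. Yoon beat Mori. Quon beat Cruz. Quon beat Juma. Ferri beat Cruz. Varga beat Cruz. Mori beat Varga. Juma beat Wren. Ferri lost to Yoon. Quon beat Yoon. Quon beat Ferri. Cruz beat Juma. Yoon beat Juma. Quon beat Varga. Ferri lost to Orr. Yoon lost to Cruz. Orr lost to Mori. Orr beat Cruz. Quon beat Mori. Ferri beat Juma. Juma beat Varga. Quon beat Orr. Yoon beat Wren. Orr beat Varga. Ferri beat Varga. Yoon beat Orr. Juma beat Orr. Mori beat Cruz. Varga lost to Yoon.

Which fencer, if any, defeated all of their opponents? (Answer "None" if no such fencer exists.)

Quon has 8 wins out of 8 opponents — a perfect record.

Quon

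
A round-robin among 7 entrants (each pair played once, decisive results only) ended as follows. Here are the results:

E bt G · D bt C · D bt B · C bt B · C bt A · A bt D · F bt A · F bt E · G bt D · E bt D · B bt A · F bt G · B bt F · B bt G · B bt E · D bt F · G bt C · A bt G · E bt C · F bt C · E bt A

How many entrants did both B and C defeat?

1

B beat: A, E, F, G.
C beat: A, B.
Both beat: A — 1.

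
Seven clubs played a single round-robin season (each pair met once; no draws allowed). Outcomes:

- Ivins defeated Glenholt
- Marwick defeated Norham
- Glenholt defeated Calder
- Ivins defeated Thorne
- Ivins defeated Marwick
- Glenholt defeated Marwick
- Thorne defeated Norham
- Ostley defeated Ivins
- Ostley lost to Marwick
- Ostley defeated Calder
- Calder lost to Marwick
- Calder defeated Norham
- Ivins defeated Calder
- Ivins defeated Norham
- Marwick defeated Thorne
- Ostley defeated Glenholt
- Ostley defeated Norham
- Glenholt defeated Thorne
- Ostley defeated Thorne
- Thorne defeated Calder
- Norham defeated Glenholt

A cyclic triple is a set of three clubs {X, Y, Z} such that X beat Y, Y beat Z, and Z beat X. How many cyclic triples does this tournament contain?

Win totals: Glenholt 3, Ostley 5, Norham 1, Calder 1, Marwick 4, Thorne 2, Ivins 5.
A club with w wins dominates both others in C(w,2) triples; summing gives 3 + 10 + 0 + 0 + 6 + 1 + 10 = 30 transitive triples.
Total triples C(7,3) = 35, so cyclic triples = 35 − 30 = 5.

5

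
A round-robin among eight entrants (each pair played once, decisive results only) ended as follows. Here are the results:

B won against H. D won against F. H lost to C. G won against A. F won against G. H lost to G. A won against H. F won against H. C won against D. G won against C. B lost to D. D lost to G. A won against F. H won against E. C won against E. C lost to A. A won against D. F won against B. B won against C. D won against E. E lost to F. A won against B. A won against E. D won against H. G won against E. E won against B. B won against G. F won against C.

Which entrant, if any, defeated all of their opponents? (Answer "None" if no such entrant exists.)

Highest win total is A with 6 (out of 7 possible).
A lost to G, so no entrant went undefeated.

None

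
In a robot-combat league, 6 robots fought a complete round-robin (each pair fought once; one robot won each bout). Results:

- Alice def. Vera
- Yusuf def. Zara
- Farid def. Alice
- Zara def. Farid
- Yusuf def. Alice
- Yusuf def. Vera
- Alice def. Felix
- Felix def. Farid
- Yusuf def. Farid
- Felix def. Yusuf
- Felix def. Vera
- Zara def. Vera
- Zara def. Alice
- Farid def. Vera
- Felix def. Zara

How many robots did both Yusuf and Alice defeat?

1

Yusuf beat: Vera, Farid, Alice, Zara.
Alice beat: Felix, Vera.
Both beat: Vera — 1.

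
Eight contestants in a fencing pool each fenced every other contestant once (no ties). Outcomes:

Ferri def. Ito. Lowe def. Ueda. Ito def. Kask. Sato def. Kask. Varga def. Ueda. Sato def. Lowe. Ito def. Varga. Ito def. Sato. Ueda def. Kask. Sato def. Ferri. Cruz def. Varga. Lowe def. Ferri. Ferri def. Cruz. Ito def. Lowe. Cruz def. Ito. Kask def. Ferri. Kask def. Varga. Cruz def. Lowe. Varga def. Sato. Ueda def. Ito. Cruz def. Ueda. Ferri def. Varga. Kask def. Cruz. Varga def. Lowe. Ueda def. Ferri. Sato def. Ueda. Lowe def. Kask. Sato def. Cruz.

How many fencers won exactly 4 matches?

2

Win totals: Varga 3, Lowe 3, Cruz 4, Sato 5, Ferri 3, Ueda 3, Ito 4, Kask 3.
Exactly 4: Cruz, Ito — 2 fencers.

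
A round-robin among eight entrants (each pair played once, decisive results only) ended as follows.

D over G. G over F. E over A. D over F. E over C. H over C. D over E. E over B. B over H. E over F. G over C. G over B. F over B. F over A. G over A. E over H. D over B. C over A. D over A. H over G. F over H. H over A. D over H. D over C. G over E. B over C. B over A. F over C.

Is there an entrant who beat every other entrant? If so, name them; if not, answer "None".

D

D has 7 wins out of 7 opponents — a perfect record.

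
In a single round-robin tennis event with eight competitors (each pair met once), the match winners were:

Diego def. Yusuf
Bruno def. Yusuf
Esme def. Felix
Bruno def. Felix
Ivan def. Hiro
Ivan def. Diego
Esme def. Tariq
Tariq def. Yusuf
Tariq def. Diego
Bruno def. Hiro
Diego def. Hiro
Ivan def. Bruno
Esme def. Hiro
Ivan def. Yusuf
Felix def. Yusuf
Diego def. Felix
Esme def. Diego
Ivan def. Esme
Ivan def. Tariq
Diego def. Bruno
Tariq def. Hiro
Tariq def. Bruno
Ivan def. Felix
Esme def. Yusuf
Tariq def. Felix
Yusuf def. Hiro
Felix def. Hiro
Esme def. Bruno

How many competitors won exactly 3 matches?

Win totals: Esme 6, Felix 2, Tariq 5, Hiro 0, Yusuf 1, Diego 4, Ivan 7, Bruno 3.
Exactly 3: Bruno — 1 competitor.

1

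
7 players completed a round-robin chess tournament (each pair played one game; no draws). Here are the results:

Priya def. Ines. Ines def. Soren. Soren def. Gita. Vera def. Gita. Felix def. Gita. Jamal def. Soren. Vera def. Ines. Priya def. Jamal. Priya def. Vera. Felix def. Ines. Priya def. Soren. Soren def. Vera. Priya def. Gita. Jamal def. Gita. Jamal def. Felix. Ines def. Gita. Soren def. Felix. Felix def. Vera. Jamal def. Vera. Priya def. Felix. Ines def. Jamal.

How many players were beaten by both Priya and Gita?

0

Priya beat: Gita, Jamal, Ines, Soren, Felix, Vera.
Gita beat: no one.
No one was beaten by both.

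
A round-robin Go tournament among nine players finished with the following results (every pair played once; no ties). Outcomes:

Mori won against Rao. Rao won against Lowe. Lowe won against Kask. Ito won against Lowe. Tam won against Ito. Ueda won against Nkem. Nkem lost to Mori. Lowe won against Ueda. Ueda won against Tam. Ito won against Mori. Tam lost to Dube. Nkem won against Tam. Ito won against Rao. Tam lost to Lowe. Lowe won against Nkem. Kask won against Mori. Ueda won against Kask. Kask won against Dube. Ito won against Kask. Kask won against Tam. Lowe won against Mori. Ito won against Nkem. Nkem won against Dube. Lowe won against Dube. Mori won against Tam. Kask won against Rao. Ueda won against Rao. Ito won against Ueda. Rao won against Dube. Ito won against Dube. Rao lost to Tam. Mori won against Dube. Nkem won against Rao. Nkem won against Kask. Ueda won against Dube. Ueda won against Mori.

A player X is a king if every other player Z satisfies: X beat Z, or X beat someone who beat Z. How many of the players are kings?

Ito reaches everyone (king).
Tam reaches everyone (king).
Rao cannot reach Ito in two steps.
Kask cannot reach Ueda in two steps.
Lowe reaches everyone (king).
Mori cannot reach Ueda in two steps.
Nkem cannot reach Ueda in two steps.
Ueda reaches everyone (king).
Dube cannot reach Kask, Lowe, Mori, Nkem, Ueda in two steps.
Kings: Ito, Tam, Lowe, Ueda — 4.

4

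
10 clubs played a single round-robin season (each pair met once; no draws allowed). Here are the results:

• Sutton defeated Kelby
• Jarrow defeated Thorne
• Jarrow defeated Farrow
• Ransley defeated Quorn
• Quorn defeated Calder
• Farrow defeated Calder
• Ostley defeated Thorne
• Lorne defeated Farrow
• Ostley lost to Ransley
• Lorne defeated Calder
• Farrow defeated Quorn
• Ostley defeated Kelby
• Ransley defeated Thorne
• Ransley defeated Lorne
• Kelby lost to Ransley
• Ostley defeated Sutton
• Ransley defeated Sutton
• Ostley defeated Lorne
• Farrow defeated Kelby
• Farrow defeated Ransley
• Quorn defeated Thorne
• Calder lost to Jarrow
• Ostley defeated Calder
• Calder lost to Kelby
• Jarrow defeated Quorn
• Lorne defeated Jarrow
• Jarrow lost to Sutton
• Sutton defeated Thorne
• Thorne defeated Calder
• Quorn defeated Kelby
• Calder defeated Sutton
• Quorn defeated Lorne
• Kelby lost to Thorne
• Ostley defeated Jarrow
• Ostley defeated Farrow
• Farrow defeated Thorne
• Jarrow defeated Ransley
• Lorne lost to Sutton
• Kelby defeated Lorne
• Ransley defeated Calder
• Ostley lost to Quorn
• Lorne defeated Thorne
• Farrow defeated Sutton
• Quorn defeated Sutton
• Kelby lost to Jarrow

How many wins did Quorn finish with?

Quorn's results: beat Ostley, Sutton, Thorne, Lorne, Calder, Kelby; lost to Ransley, Jarrow, Farrow.
That is 6 wins.

6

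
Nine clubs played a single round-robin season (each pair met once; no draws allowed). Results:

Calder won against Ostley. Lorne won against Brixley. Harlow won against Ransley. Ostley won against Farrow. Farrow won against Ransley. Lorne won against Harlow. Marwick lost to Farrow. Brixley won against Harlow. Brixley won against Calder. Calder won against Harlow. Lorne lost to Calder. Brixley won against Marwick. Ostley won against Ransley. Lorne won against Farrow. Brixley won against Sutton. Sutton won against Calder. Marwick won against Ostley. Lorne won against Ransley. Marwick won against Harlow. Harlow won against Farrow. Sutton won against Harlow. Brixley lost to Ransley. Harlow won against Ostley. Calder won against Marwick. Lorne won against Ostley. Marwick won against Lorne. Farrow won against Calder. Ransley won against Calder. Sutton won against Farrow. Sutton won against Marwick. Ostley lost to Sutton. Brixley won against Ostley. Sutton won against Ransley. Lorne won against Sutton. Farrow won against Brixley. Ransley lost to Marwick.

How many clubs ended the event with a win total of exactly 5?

Win totals: Ostley 2, Lorne 6, Ransley 2, Harlow 3, Marwick 4, Calder 4, Sutton 6, Farrow 4, Brixley 5.
Exactly 5: Brixley — 1 club.

1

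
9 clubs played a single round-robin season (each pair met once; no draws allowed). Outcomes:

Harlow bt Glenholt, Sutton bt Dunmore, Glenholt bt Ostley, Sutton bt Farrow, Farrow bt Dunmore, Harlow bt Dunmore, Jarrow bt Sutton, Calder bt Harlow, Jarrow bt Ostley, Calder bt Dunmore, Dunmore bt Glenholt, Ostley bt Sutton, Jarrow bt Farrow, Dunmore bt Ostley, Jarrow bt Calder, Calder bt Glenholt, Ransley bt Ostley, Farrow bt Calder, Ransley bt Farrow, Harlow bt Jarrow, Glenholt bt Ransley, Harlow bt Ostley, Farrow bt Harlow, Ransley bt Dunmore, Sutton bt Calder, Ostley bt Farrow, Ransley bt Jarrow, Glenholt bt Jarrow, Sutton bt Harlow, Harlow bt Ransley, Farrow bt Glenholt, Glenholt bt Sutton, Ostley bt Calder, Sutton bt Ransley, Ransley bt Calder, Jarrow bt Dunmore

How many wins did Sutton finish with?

Sutton's results: beat Calder, Farrow, Dunmore, Ransley, Harlow; lost to Ostley, Glenholt, Jarrow.
That is 5 wins.

5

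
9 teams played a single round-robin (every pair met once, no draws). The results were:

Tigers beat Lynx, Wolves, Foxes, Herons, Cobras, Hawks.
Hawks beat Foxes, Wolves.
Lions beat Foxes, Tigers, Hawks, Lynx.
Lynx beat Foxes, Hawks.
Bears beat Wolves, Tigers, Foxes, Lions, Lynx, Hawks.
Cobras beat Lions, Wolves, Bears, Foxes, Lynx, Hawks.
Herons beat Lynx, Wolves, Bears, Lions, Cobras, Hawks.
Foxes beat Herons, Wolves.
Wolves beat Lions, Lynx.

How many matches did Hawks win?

Hawks' results: beat Wolves, Foxes; lost to Herons, Lions, Tigers, Bears, Lynx, Cobras.
That is 2 wins.

2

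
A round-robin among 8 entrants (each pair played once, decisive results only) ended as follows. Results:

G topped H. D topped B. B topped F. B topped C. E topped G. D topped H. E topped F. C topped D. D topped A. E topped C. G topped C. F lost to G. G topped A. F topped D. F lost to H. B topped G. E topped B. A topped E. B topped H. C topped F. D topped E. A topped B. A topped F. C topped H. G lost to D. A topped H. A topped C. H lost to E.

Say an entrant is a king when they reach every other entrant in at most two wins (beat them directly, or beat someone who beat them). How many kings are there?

5

A reaches everyone (king).
B cannot reach E in two steps.
C reaches everyone (king).
D reaches everyone (king).
E reaches everyone (king).
F cannot reach C in two steps.
G reaches everyone (king).
H cannot reach A, B, C, E, G in two steps.
Kings: A, C, D, E, G — 5.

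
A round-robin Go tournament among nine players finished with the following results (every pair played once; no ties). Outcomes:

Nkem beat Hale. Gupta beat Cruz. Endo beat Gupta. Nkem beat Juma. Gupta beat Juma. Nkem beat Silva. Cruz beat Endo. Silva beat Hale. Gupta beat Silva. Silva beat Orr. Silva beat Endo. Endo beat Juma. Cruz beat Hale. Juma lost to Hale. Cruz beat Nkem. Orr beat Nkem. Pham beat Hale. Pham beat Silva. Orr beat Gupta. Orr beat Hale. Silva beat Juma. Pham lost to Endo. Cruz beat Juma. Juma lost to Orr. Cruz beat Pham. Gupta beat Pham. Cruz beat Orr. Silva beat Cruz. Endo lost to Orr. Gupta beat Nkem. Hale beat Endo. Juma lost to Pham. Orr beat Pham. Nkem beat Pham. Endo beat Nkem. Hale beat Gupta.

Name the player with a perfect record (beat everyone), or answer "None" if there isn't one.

Highest win total is Orr with 6 (out of 8 possible).
Orr lost to Silva, Cruz, so no player went undefeated.

None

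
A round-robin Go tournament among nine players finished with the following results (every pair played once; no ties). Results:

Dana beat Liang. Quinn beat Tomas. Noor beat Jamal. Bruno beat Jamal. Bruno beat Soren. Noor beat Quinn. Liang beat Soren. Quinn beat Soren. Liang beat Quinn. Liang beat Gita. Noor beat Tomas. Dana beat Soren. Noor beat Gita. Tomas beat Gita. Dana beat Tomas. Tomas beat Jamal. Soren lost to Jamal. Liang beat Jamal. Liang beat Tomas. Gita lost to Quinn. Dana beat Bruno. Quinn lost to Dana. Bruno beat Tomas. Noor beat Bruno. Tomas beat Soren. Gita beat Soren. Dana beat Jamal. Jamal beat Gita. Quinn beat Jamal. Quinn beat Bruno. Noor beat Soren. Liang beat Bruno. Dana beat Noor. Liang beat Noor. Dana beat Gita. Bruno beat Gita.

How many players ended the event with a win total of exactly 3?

1

Win totals: Quinn 5, Dana 8, Bruno 4, Soren 0, Jamal 2, Tomas 3, Liang 7, Gita 1, Noor 6.
Exactly 3: Tomas — 1 player.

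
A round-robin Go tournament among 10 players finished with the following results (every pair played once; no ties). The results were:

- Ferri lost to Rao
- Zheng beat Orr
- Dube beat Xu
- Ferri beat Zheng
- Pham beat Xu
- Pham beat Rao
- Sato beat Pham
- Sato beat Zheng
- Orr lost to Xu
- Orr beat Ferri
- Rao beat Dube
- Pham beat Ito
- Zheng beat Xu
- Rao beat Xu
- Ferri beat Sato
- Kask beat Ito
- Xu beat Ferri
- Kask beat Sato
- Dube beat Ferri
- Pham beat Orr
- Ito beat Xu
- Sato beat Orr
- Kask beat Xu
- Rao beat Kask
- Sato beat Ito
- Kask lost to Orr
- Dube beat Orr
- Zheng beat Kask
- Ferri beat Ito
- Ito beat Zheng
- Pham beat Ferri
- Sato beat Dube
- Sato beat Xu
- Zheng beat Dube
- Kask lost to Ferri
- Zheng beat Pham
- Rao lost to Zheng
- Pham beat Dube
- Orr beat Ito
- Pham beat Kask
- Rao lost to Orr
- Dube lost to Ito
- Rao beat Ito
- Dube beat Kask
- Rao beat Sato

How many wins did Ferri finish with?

4

Ferri's results: beat Sato, Zheng, Kask, Ito; lost to Rao, Pham, Orr, Xu, Dube.
That is 4 wins.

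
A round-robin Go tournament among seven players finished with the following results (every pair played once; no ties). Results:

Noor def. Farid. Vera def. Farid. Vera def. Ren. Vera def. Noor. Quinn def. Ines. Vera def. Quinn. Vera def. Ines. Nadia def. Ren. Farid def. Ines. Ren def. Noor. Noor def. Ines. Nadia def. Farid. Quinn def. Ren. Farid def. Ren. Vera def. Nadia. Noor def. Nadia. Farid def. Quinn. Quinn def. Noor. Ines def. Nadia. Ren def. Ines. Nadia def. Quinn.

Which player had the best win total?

Vera

Win totals: Nadia 3, Ines 1, Ren 2, Quinn 3, Noor 3, Vera 6, Farid 3.
Vera leads with 6 wins (next highest: 3).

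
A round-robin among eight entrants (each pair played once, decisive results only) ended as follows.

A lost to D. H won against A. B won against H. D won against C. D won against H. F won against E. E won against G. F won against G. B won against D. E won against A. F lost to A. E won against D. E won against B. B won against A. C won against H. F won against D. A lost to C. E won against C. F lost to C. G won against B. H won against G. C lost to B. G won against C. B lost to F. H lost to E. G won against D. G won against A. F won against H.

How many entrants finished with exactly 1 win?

1

Win totals: A 1, B 4, C 3, D 3, E 6, F 5, G 4, H 2.
Exactly 1: A — 1 entrant.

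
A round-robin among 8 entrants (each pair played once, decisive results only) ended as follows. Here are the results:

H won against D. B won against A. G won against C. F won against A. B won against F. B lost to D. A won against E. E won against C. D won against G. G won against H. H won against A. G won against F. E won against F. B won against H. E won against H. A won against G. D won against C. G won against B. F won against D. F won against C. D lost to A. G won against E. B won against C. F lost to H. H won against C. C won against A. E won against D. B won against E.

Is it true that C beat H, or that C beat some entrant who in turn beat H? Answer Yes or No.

No

C did not beat H directly.
C beat A, but each of them lost to H. No two-step path.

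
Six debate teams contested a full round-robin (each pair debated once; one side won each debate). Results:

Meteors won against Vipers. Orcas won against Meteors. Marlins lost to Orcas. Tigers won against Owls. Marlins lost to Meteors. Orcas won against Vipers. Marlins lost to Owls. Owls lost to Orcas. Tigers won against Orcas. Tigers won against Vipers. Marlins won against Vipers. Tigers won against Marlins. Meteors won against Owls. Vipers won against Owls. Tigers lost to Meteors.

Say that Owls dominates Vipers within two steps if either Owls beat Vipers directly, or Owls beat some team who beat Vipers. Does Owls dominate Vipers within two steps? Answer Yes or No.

Owls did not beat Vipers directly.
Owls beat Marlins. Of those, Marlins beat Vipers.

Yes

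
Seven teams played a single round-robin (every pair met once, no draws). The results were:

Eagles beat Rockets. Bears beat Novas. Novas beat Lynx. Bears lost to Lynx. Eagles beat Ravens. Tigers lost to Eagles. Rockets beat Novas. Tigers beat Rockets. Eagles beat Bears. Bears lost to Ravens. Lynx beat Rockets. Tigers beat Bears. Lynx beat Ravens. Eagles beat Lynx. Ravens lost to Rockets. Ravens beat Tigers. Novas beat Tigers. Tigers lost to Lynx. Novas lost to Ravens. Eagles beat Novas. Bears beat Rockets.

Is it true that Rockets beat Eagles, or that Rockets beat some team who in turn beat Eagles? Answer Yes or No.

No

Rockets did not beat Eagles directly.
Rockets beat Novas, Ravens, but each of them lost to Eagles. No two-step path.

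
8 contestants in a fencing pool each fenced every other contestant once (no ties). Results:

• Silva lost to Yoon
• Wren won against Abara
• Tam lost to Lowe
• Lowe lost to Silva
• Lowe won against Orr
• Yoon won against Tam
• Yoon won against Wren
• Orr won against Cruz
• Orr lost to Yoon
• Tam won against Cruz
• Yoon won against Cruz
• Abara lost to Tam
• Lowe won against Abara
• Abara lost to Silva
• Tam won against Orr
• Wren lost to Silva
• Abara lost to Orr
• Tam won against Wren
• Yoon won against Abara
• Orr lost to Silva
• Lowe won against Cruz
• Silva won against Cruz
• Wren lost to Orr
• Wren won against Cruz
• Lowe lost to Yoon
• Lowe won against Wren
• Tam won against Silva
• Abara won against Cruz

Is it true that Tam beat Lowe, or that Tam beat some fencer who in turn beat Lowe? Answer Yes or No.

Tam did not beat Lowe directly.
Tam beat Abara, Cruz, Silva, Wren, Orr. Of those, Silva beat Lowe.

Yes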